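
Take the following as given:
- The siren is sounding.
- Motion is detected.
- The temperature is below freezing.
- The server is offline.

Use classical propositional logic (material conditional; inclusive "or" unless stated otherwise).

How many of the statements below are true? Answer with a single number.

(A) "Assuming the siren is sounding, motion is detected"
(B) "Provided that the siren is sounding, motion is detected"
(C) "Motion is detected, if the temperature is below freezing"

3

Let P = "the siren is sounding" (T), Q = "motion is detected" (T), R = "the temperature is below freezing" (T).

(A): Formalization: P -> Q

P -> Q = T -> T = T
So (A) is true.

(B): In symbols: P -> Q

P -> Q = T -> T = T
Hence (B) is true.

(C): Formalization: R -> Q

R -> Q = T -> T = T
So (C) is true.

Count: 3.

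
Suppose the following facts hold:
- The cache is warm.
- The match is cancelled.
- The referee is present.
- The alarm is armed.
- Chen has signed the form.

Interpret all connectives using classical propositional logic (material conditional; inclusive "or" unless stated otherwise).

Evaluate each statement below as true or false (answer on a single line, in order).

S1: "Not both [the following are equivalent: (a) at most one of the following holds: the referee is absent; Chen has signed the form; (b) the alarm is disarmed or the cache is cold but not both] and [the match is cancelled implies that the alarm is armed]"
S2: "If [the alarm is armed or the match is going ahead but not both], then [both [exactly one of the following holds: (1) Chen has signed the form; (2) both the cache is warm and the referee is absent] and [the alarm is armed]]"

Let Q = "the referee is present" (T), H = "Chen has signed the form" (T), R = "the alarm is armed" (T), V = "the cache is warm" (T), U = "the match is cancelled" (T).

S1: In symbols: ((~Q nand H) <-> (~R xor ~V)) nand (U -> R)

~Q = ~T = F
~Q nand H = F nand T = T
~R = ~T = F
~V = ~T = F
~R xor ~V = F xor F = F
(~Q nand H) <-> (~R xor ~V) = T <-> F = F
U -> R = T -> T = T
((~Q nand H) <-> (~R xor ~V)) nand (U -> R) = F nand T = T
Hence S1 is true.

S2: In symbols: (R xor ~U) -> ((H xor (V & ~Q)) & R)

~U = ~T = F
R xor ~U = T xor F = T
~Q = ~T = F
V & ~Q = T & F = F
H xor (V & ~Q) = T xor F = T
(H xor (V & ~Q)) & R = T & T = T
(R xor ~U) -> ((H xor (V & ~Q)) & R) = T -> T = T
Thus S2 is true.

S1 true; S2 true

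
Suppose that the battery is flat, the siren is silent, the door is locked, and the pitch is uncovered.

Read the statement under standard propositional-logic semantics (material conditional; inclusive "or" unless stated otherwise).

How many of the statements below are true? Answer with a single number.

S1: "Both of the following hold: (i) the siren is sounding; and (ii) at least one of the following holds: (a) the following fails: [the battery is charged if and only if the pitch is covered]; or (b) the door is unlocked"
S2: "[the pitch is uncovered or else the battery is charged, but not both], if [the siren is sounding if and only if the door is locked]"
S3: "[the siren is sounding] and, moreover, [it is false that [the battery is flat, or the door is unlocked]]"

Let U = "the siren is sounding" (F), Q = "the battery is charged" (F), N = "the pitch is covered" (F), L = "the door is locked" (T).

S1: This is U & (~(Q <-> N) | ~L).

Q <-> N = F <-> F = T
~(Q <-> N) = ~T = F
~L = ~T = F
~(Q <-> N) | ~L = F | F = F
U & (~(Q <-> N) | ~L) = F & F = F
So S1 is false.

S2: Parsed as (U <-> L) -> (~N xor Q)

U <-> L = F <-> T = F
~N = ~F = T
~N xor Q = T xor F = T
(U <-> L) -> (~N xor Q) = F -> T = T
Hence S2 is true.

S3: This is U & ~(~Q | ~L).

~Q = ~F = T
~L = ~T = F
~Q | ~L = T | F = T
~(~Q | ~L) = ~T = F
U & ~(~Q | ~L) = F & F = F
Hence S3 is false.

Count: 1.

1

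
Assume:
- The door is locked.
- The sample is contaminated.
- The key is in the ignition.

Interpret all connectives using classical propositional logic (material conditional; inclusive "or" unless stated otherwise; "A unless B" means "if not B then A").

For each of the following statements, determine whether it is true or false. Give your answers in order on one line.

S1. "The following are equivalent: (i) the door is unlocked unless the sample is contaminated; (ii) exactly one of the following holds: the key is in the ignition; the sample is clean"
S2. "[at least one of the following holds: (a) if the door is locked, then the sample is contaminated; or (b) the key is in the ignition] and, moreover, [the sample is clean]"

S1 true, S2 false

Let P = "the door is locked" (T), Q = "the sample is contaminated" (T), R = "the key is in the ignition" (T).

S1: This is (¬P ∨ Q) ↔ (R ⊕ ¬Q).

¬P = ¬T = F
¬P ∨ Q = F ∨ T = T
¬Q = ¬T = F
R ⊕ ¬Q = T ⊕ F = T
(¬P ∨ Q) ↔ (R ⊕ ¬Q) = T ↔ T = T
Hence S1 is true.

S2: Parsed as ((P → Q) ∨ R) ∧ ¬Q

P → Q = T → T = T
(P → Q) ∨ R = T ∨ T = T
¬Q = ¬T = F
((P → Q) ∨ R) ∧ ¬Q = T ∧ F = F
So S2 is false.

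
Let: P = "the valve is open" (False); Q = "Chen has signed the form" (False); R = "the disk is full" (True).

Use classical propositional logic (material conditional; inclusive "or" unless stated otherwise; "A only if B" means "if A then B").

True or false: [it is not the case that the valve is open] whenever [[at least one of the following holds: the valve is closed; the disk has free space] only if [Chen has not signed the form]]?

True.

Formalization: ((not P or not R) -> not Q) -> not P

not P = not False = True
not R = not True = False
not P or not R = True or False = True
not Q = not False = True
(not P or not R) -> not Q = True -> True = True
not P = not False = True
((not P or not R) -> not Q) -> not P = True -> True = True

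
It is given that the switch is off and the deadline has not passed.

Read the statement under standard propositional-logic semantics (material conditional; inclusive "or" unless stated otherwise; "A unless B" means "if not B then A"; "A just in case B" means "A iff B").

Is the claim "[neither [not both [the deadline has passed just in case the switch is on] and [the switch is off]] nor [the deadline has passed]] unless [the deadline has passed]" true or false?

The statement is true.

Let G = "the deadline has passed" (F), S = "the switch is on" (F).
Formalization: (((G <-> S) nand ~S) nor G) | G

G <-> S = F <-> F = T
~S = ~F = T
(G <-> S) nand ~S = T nand T = F
((G <-> S) nand ~S) nor G = F nor F = T
(((G <-> S) nand ~S) nor G) | G = T | F = T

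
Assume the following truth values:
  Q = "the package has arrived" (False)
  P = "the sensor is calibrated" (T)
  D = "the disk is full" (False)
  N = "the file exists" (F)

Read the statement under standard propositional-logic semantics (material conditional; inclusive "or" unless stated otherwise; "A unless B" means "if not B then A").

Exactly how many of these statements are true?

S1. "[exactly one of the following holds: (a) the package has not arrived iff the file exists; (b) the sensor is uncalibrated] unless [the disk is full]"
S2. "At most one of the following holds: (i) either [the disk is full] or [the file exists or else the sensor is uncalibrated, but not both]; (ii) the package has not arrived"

1

S1: In symbols: ((¬Q ↔ N) ⊕ ¬P) ∨ D

¬Q = ¬F = T
¬Q ↔ N = T ↔ F = F
¬P = ¬T = F
(¬Q ↔ N) ⊕ ¬P = F ⊕ F = F
((¬Q ↔ N) ⊕ ¬P) ∨ D = F ∨ F = F
Thus S1 is false.

S2: Parsed as (D ∨ (N ⊕ ¬P)) ↑ ¬Q

¬P = ¬T = F
N ⊕ ¬P = F ⊕ F = F
D ∨ (N ⊕ ¬P) = F ∨ F = F
¬Q = ¬F = T
(D ∨ (N ⊕ ¬P)) ↑ ¬Q = F ↑ T = T
Thus S2 is true.

Count: 1.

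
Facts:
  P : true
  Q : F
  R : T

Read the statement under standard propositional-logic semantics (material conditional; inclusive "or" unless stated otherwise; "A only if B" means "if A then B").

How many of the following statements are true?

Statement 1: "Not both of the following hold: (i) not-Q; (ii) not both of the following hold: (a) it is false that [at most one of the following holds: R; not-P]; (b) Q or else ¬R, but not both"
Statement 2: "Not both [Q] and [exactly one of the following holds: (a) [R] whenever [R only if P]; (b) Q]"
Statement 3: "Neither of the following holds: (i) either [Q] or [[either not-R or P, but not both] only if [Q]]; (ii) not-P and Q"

2

Statement 1: Formalization: ~Q nand (~(R nand ~P) nand (Q xor ~R))

~Q = ~F = T
~P = ~T = F
R nand ~P = T nand F = T
~(R nand ~P) = ~T = F
~R = ~T = F
Q xor ~R = F xor F = F
~(R nand ~P) nand (Q xor ~R) = F nand F = T
~Q nand (~(R nand ~P) nand (Q xor ~R)) = T nand T = F
So Statement 1 is false.

Statement 2: This is Q nand (((R -> P) -> R) xor Q).

R -> P = T -> T = T
(R -> P) -> R = T -> T = T
((R -> P) -> R) xor Q = T xor F = T
Q nand (((R -> P) -> R) xor Q) = F nand T = T
Hence Statement 2 is true.

Statement 3: Parsed as (Q | ((~R xor P) -> Q)) nor (~P & Q)

~R = ~T = F
~R xor P = F xor T = T
(~R xor P) -> Q = T -> F = F
Q | ((~R xor P) -> Q) = F | F = F
~P = ~T = F
~P & Q = F & F = F
(Q | ((~R xor P) -> Q)) nor (~P & Q) = F nor F = T
Thus Statement 3 is true.

True statements: 2 (Statement 2, Statement 3).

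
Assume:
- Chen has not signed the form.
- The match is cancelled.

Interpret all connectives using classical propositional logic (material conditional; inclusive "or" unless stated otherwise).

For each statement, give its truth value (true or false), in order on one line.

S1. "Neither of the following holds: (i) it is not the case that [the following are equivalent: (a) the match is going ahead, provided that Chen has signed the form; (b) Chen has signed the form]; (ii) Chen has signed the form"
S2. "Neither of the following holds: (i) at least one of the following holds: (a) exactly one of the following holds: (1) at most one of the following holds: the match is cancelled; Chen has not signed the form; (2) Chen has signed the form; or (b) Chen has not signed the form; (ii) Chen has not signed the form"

S1 F, S2 F

Let P = "Chen has signed the form" (False), Q = "the match is cancelled" (True).

S1: Formalization: not ((P -> not Q) iff P) nor P

not Q = not True = False
P -> not Q = False -> False = True
(P -> not Q) iff P = True iff False = False
not ((P -> not Q) iff P) = not False = True
not ((P -> not Q) iff P) nor P = True nor False = False
Hence S1 is false.

S2: In symbols: (((Q nand not P) xor P) or not P) nor not P

not P = not False = True
Q nand not P = True nand True = False
(Q nand not P) xor P = False xor False = False
not P = not False = True
((Q nand not P) xor P) or not P = False or True = True
not P = not False = True
(((Q nand not P) xor P) or not P) nor not P = True nor True = False
Hence S2 is false.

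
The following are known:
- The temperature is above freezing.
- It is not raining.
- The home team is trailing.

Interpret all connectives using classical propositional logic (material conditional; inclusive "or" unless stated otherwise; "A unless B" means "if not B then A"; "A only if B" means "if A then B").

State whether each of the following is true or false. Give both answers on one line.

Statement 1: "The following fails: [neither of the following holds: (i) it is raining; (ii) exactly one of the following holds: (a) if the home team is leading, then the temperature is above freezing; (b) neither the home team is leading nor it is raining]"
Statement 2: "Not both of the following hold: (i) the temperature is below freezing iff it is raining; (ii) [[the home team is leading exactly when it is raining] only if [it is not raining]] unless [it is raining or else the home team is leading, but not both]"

Statement 1 F, Statement 2 F

Let N = "it is raining" (F), U = "the home team is leading" (F), D = "the temperature is below freezing" (F).

Statement 1: Formalization: ¬(N ↓ ((U → ¬D) ⊕ (U ↓ N)))

¬D = ¬F = T
U → ¬D = F → T = T
U ↓ N = F ↓ F = T
(U → ¬D) ⊕ (U ↓ N) = T ⊕ T = F
N ↓ ((U → ¬D) ⊕ (U ↓ N)) = F ↓ F = T
¬(N ↓ ((U → ¬D) ⊕ (U ↓ N))) = ¬T = F
Thus Statement 1 is false.

Statement 2: In symbols: (D ↔ N) ↑ (((U ↔ N) → ¬N) ∨ (N ⊕ U))

D ↔ N = F ↔ F = T
U ↔ N = F ↔ F = T
¬N = ¬F = T
(U ↔ N) → ¬N = T → T = T
N ⊕ U = F ⊕ F = F
((U ↔ N) → ¬N) ∨ (N ⊕ U) = T ∨ F = T
(D ↔ N) ↑ (((U ↔ N) → ¬N) ∨ (N ⊕ U)) = T ↑ T = F
Thus Statement 2 is false.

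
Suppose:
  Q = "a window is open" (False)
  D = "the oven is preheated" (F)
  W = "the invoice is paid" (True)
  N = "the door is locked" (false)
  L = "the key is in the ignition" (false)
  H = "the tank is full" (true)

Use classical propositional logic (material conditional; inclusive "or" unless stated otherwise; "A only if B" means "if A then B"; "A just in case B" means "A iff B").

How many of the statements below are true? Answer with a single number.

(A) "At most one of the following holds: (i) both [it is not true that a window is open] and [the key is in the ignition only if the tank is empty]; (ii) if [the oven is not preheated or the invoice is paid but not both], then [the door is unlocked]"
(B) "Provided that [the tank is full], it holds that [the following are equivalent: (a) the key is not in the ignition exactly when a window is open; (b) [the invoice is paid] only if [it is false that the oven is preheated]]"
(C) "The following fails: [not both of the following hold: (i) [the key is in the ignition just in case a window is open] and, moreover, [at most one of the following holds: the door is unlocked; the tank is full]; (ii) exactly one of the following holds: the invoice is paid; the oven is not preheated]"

(A): This is (not Q and (L -> not H)) nand ((not D xor W) -> not N).

not Q = not False = True
not H = not True = False
L -> not H = False -> False = True
not Q and (L -> not H) = True and True = True
not D = not False = True
not D xor W = True xor True = False
not N = not False = True
(not D xor W) -> not N = False -> True = True
(not Q and (L -> not H)) nand ((not D xor W) -> not N) = True nand True = False
Hence (A) is false.

(B): In symbols: H -> ((not L iff Q) iff (W -> not D))

not L = not False = True
not L iff Q = True iff False = False
not D = not False = True
W -> not D = True -> True = True
(not L iff Q) iff (W -> not D) = False iff True = False
H -> ((not L iff Q) iff (W -> not D)) = True -> False = False
Thus (B) is false.

(C): Formalization: not (((L iff Q) and (not N nand H)) nand (W xor not D))

L iff Q = False iff False = True
not N = not False = True
not N nand H = True nand True = False
(L iff Q) and (not N nand H) = True and False = False
not D = not False = True
W xor not D = True xor True = False
((L iff Q) and (not N nand H)) nand (W xor not D) = False nand False = True
not (((L iff Q) and (not N nand H)) nand (W xor not D)) = not True = False
Thus (C) is false.

True statements: 0 (none).

0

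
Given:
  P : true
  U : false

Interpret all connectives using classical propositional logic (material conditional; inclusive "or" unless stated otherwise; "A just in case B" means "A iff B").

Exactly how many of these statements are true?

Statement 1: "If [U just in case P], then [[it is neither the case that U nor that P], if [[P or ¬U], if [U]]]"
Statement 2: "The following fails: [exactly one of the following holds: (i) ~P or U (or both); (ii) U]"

2

Statement 1: Formalization: (U <-> P) -> ((U -> (P | ~U)) -> (U nor P))

U <-> P = F <-> T = F
~U = ~F = T
P | ~U = T | T = T
U -> (P | ~U) = F -> T = T
U nor P = F nor T = F
(U -> (P | ~U)) -> (U nor P) = T -> F = F
(U <-> P) -> ((U -> (P | ~U)) -> (U nor P)) = F -> F = T
So Statement 1 is true.

Statement 2: This is ~((~P | U) xor U).

~P = ~T = F
~P | U = F | F = F
(~P | U) xor U = F xor F = F
~((~P | U) xor U) = ~F = T
Hence Statement 2 is true.

2 of the 2 statements are true (Statement 1, Statement 2).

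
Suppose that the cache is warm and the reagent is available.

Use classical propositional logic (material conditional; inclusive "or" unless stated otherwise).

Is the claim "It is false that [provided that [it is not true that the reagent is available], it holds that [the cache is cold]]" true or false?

Let D = "the reagent is available" (T), K = "the cache is warm" (T).
Parsed as ¬(¬D → ¬K)

¬D = ¬T = F
¬K = ¬T = F
¬D → ¬K = F → F = T
¬(¬D → ¬K) = ¬T = F

false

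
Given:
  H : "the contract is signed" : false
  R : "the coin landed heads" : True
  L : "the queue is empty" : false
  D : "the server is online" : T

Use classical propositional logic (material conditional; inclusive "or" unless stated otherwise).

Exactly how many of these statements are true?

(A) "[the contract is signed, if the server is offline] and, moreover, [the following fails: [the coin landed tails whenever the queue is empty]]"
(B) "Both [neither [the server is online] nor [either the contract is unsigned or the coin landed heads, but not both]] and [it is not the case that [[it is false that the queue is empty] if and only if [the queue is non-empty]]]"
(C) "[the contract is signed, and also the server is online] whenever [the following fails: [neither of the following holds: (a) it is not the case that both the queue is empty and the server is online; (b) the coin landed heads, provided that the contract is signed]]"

(A): This is (¬D → H) ∧ ¬(L → ¬R).

¬D = ¬T = F
¬D → H = F → F = T
¬R = ¬T = F
L → ¬R = F → F = T
¬(L → ¬R) = ¬T = F
(¬D → H) ∧ ¬(L → ¬R) = T ∧ F = F
Thus (A) is false.

(B): Parsed as (D ↓ (¬H ⊕ R)) ∧ ¬(¬L ↔ ¬L)

¬H = ¬F = T
¬H ⊕ R = T ⊕ T = F
D ↓ (¬H ⊕ R) = T ↓ F = F
¬L = ¬F = T
¬L = ¬F = T
¬L ↔ ¬L = T ↔ T = T
¬(¬L ↔ ¬L) = ¬T = F
(D ↓ (¬H ⊕ R)) ∧ ¬(¬L ↔ ¬L) = F ∧ F = F
Hence (B) is false.

(C): This is ¬((L ↑ D) ↓ (H → R)) → (H ∧ D).

L ↑ D = F ↑ T = T
H → R = F → T = T
(L ↑ D) ↓ (H → R) = T ↓ T = F
¬((L ↑ D) ↓ (H → R)) = ¬F = T
H ∧ D = F ∧ T = F
¬((L ↑ D) ↓ (H → R)) → (H ∧ D) = T → F = F
Hence (C) is false.

True statements: 0 (none).

0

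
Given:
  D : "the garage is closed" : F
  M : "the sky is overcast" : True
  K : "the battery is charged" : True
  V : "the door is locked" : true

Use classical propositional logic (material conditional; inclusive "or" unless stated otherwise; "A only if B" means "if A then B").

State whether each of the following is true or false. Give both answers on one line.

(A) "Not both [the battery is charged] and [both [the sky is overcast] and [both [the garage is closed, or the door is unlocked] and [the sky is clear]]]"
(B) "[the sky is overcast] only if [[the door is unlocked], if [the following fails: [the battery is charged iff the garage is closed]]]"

(A) true; (B) false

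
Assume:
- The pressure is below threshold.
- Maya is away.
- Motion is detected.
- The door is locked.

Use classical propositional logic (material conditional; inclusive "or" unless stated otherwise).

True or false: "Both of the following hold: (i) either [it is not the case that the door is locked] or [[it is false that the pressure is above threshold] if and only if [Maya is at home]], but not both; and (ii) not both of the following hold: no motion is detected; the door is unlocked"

False.

Let S = "the door is locked" (True), P = "the pressure is above threshold" (False), Q = "Maya is at home" (False), R = "motion is detected" (True).
Parsed as (not S xor (not P iff Q)) and (not R nand not S)

not S = not True = False
not P = not False = True
not P iff Q = True iff False = False
not S xor (not P iff Q) = False xor False = False
not R = not True = False
not S = not True = False
not R nand not S = False nand False = True
(not S xor (not P iff Q)) and (not R nand not S) = False and True = False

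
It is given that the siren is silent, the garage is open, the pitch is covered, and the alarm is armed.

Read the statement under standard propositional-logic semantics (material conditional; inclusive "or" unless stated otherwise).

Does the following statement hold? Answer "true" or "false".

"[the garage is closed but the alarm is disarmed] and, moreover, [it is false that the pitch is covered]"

false

Let N = "the garage is closed" (F), L = "the alarm is armed" (T), D = "the pitch is covered" (T).
Formalization: (N & ~L) & ~D

~L = ~T = F
N & ~L = F & F = F
~D = ~T = F
(N & ~L) & ~D = F & F = F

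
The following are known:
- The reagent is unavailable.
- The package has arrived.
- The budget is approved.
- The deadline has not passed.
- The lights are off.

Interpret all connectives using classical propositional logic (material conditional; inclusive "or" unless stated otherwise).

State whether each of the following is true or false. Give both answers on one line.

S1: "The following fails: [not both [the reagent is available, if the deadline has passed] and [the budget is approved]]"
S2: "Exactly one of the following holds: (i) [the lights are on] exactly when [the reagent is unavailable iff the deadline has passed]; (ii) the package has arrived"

S1 T, S2 F

Let S = "the deadline has passed" (F), P = "the reagent is available" (F), R = "the budget is approved" (T), U = "the lights are on" (F), Q = "the package has arrived" (T).

S1: Formalization: ¬((S → P) ↑ R)

S → P = F → F = T
(S → P) ↑ R = T ↑ T = F
¬((S → P) ↑ R) = ¬F = T
Hence S1 is true.

S2: Parsed as (U ↔ (¬P ↔ S)) ⊕ Q

¬P = ¬F = T
¬P ↔ S = T ↔ F = F
U ↔ (¬P ↔ S) = F ↔ F = T
(U ↔ (¬P ↔ S)) ⊕ Q = T ⊕ T = F
Hence S2 is false.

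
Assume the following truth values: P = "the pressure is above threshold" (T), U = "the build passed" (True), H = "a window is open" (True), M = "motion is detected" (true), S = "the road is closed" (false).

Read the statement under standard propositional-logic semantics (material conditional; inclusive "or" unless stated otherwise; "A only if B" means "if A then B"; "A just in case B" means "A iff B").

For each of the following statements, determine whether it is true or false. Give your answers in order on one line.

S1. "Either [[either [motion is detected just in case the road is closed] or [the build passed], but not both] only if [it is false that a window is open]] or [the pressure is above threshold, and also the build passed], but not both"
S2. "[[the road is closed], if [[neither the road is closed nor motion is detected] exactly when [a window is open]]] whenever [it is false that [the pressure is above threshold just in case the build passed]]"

S1: This is (((M <-> S) xor U) -> ~H) xor (P & U).

M <-> S = T <-> F = F
(M <-> S) xor U = F xor T = T
~H = ~T = F
((M <-> S) xor U) -> ~H = T -> F = F
P & U = T & T = T
(((M <-> S) xor U) -> ~H) xor (P & U) = F xor T = T
Thus S1 is true.

S2: In symbols: ~(P <-> U) -> (((S nor M) <-> H) -> S)

P <-> U = T <-> T = T
~(P <-> U) = ~T = F
S nor M = F nor T = F
(S nor M) <-> H = F <-> T = F
((S nor M) <-> H) -> S = F -> F = T
~(P <-> U) -> (((S nor M) <-> H) -> S) = F -> T = T
Hence S2 is true.

S1 true; S2 true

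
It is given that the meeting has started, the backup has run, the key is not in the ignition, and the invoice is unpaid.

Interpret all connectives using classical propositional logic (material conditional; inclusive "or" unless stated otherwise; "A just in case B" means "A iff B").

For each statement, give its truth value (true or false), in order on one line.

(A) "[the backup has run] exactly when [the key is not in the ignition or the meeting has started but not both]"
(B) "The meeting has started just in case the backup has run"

(A) F / (B) T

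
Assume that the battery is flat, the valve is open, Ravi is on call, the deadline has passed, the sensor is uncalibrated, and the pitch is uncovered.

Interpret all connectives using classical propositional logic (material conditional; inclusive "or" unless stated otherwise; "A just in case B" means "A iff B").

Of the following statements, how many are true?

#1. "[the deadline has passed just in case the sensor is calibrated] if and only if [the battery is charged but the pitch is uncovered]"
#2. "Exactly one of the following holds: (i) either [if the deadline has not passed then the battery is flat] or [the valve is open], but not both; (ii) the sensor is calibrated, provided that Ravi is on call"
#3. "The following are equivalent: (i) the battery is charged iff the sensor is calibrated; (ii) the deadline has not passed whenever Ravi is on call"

Let S = "the deadline has passed" (T), U = "the sensor is calibrated" (F), P = "the battery is charged" (F), V = "the pitch is covered" (F), Q = "the valve is open" (T), R = "Ravi is on call" (T).

#1: This is (S <-> U) <-> (P & ~V).

S <-> U = T <-> F = F
~V = ~F = T
P & ~V = F & T = F
(S <-> U) <-> (P & ~V) = F <-> F = T
Hence #1 is true.

#2: Parsed as ((~S -> ~P) xor Q) xor (R -> U)

~S = ~T = F
~P = ~F = T
~S -> ~P = F -> T = T
(~S -> ~P) xor Q = T xor T = F
R -> U = T -> F = F
((~S -> ~P) xor Q) xor (R -> U) = F xor F = F
Thus #2 is false.

#3: In symbols: (P <-> U) <-> (R -> ~S)

P <-> U = F <-> F = T
~S = ~T = F
R -> ~S = T -> F = F
(P <-> U) <-> (R -> ~S) = T <-> F = F
So #3 is false.

1 of the 3 statements is true.

1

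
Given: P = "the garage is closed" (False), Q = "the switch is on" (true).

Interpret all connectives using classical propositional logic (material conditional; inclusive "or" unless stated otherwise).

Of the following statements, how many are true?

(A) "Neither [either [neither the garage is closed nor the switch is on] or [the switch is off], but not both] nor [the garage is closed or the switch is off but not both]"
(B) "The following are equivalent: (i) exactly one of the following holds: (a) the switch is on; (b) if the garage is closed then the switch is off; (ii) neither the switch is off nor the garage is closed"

(A): This is ((P ↓ Q) ⊕ ¬Q) ↓ (P ⊕ ¬Q).

P ↓ Q = F ↓ T = F
¬Q = ¬T = F
(P ↓ Q) ⊕ ¬Q = F ⊕ F = F
¬Q = ¬T = F
P ⊕ ¬Q = F ⊕ F = F
((P ↓ Q) ⊕ ¬Q) ↓ (P ⊕ ¬Q) = F ↓ F = T
Hence (A) is true.

(B): Formalization: (Q ⊕ (P → ¬Q)) ↔ (¬Q ↓ P)

¬Q = ¬T = F
P → ¬Q = F → F = T
Q ⊕ (P → ¬Q) = T ⊕ T = F
¬Q = ¬T = F
¬Q ↓ P = F ↓ F = T
(Q ⊕ (P → ¬Q)) ↔ (¬Q ↓ P) = F ↔ T = F
So (B) is false.

Count: 1.

1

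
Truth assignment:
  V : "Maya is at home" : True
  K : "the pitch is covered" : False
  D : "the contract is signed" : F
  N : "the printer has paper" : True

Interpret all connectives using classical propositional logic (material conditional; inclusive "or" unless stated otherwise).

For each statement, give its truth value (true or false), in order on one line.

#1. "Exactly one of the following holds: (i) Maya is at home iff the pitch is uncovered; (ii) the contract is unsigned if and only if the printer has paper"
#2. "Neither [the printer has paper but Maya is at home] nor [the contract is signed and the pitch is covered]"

#1: This is (V iff not K) xor (not D iff N).

not K = not False = True
V iff not K = True iff True = True
not D = not False = True
not D iff N = True iff True = True
(V iff not K) xor (not D iff N) = True xor True = False
Thus #1 is false.

#2: Formalization: (N and V) nor (D and K)

N and V = True and True = True
D and K = False and False = False
(N and V) nor (D and K) = True nor False = False
So #2 is false.

#1 F, #2 F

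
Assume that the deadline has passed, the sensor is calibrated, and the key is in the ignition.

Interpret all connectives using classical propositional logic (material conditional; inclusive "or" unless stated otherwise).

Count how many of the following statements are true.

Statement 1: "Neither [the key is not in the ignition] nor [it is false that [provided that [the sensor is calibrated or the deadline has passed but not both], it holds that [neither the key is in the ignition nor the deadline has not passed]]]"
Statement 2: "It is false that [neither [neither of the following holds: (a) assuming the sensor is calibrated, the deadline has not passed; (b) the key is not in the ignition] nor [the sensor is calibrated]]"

2

Let R = "the key is in the ignition" (T), S = "the sensor is calibrated" (T), G = "the deadline has passed" (T).

Statement 1: Parsed as ¬R ↓ ¬((S ⊕ G) → (R ↓ ¬G))

¬R = ¬T = F
S ⊕ G = T ⊕ T = F
¬G = ¬T = F
R ↓ ¬G = T ↓ F = F
(S ⊕ G) → (R ↓ ¬G) = F → F = T
¬((S ⊕ G) → (R ↓ ¬G)) = ¬T = F
¬R ↓ ¬((S ⊕ G) → (R ↓ ¬G)) = F ↓ F = T
So Statement 1 is true.

Statement 2: This is ¬(((S → ¬G) ↓ ¬R) ↓ S).

¬G = ¬T = F
S → ¬G = T → F = F
¬R = ¬T = F
(S → ¬G) ↓ ¬R = F ↓ F = T
((S → ¬G) ↓ ¬R) ↓ S = T ↓ T = F
¬(((S → ¬G) ↓ ¬R) ↓ S) = ¬F = T
So Statement 2 is true.

2 of the 2 statements are true (Statement 1, Statement 2).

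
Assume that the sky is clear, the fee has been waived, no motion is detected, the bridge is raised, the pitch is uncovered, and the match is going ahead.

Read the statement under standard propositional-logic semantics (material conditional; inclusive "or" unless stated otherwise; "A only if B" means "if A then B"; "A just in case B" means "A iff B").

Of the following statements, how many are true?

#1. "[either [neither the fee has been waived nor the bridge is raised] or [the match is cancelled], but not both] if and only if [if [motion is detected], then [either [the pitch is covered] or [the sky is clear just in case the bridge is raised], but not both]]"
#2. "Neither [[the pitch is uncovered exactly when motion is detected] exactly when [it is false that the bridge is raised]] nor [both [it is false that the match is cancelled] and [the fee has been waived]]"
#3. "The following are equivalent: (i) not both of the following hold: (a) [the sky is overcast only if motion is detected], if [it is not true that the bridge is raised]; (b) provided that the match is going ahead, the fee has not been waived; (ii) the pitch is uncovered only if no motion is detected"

1

Let K = "the fee has been waived" (T), S = "the bridge is raised" (T), M = "the match is cancelled" (F), L = "motion is detected" (F), D = "the pitch is covered" (F), W = "the sky is overcast" (F).

#1: In symbols: ((K ↓ S) ⊕ M) ↔ (L → (D ⊕ (¬W ↔ S)))

K ↓ S = T ↓ T = F
(K ↓ S) ⊕ M = F ⊕ F = F
¬W = ¬F = T
¬W ↔ S = T ↔ T = T
D ⊕ (¬W ↔ S) = F ⊕ T = T
L → (D ⊕ (¬W ↔ S)) = F → T = T
((K ↓ S) ⊕ M) ↔ (L → (D ⊕ (¬W ↔ S))) = F ↔ T = F
Thus #1 is false.

#2: Formalization: ((¬D ↔ L) ↔ ¬S) ↓ (¬M ∧ K)

¬D = ¬F = T
¬D ↔ L = T ↔ F = F
¬S = ¬T = F
(¬D ↔ L) ↔ ¬S = F ↔ F = T
¬M = ¬F = T
¬M ∧ K = T ∧ T = T
((¬D ↔ L) ↔ ¬S) ↓ (¬M ∧ K) = T ↓ T = F
So #2 is false.

#3: In symbols: ((¬S → (W → L)) ↑ (¬M → ¬K)) ↔ (¬D → ¬L)

¬S = ¬T = F
W → L = F → F = T
¬S → (W → L) = F → T = T
¬M = ¬F = T
¬K = ¬T = F
¬M → ¬K = T → F = F
(¬S → (W → L)) ↑ (¬M → ¬K) = T ↑ F = T
¬D = ¬F = T
¬L = ¬F = T
¬D → ¬L = T → T = T
((¬S → (W → L)) ↑ (¬M → ¬K)) ↔ (¬D → ¬L) = T ↔ T = T
Thus #3 is true.

True statements: 1.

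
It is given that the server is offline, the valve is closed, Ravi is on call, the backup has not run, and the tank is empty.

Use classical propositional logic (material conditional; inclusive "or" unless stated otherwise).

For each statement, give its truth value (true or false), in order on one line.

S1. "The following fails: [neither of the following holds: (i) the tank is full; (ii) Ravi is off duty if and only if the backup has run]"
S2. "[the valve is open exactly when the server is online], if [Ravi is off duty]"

Let D = "the tank is full" (False), S = "Ravi is on call" (True), K = "the backup has run" (False), N = "the valve is open" (False), P = "the server is online" (False).

S1: This is not (D nor (not S iff K)).

not S = not True = False
not S iff K = False iff False = True
D nor (not S iff K) = False nor True = False
not (D nor (not S iff K)) = not False = True
Thus S1 is true.

S2: In symbols: not S -> (N iff P)

not S = not True = False
N iff P = False iff False = True
not S -> (N iff P) = False -> True = True
So S2 is true.

S1 true; S2 true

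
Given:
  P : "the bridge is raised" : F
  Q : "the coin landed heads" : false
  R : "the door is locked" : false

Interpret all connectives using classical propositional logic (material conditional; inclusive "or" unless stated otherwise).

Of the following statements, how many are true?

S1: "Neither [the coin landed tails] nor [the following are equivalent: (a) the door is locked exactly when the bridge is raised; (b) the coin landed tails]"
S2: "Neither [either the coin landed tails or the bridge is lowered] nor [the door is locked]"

0

S1: Formalization: not Q nor ((R iff P) iff not Q)

not Q = not False = True
R iff P = False iff False = True
not Q = not False = True
(R iff P) iff not Q = True iff True = True
not Q nor ((R iff P) iff not Q) = True nor True = False
So S1 is false.

S2: Formalization: (not Q or not P) nor R

not Q = not False = True
not P = not False = True
not Q or not P = True or True = True
(not Q or not P) nor R = True nor False = False
Thus S2 is false.

Count: 0.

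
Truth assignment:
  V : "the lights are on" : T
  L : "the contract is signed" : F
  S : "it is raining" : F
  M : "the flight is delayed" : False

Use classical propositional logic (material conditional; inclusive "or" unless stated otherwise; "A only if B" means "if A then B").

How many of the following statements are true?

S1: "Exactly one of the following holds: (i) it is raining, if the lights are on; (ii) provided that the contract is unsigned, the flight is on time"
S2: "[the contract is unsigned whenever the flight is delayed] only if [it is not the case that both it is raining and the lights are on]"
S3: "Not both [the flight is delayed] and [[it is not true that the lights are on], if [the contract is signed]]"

S1: This is (V -> S) xor (not L -> not M).

V -> S = True -> False = False
not L = not False = True
not M = not False = True
not L -> not M = True -> True = True
(V -> S) xor (not L -> not M) = False xor True = True
Thus S1 is true.

S2: In symbols: (M -> not L) -> (S nand V)

not L = not False = True
M -> not L = False -> True = True
S nand V = False nand True = True
(M -> not L) -> (S nand V) = True -> True = True
So S2 is true.

S3: Formalization: M nand (L -> not V)

not V = not True = False
L -> not V = False -> False = True
M nand (L -> not V) = False nand True = True
Thus S3 is true.

True statements: 3 (S1, S2, S3).

3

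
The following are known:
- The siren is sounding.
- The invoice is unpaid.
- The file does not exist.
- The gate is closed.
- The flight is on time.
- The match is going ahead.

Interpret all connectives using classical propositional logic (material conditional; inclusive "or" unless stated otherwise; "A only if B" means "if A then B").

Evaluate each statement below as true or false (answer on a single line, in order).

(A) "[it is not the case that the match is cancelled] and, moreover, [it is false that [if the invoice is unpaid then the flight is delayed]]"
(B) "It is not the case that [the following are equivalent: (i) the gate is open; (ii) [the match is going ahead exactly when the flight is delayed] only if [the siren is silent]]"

(A) true, (B) true

Let G = "the match is cancelled" (F), S = "the invoice is paid" (F), V = "the flight is delayed" (F), M = "the gate is open" (F), D = "the siren is sounding" (T).

(A): In symbols: ~G & ~(~S -> V)

~G = ~F = T
~S = ~F = T
~S -> V = T -> F = F
~(~S -> V) = ~F = T
~G & ~(~S -> V) = T & T = T
So (A) is true.

(B): In symbols: ~(M <-> ((~G <-> V) -> ~D))

~G = ~F = T
~G <-> V = T <-> F = F
~D = ~T = F
(~G <-> V) -> ~D = F -> F = T
M <-> ((~G <-> V) -> ~D) = F <-> T = F
~(M <-> ((~G <-> V) -> ~D)) = ~F = T
Thus (B) is true.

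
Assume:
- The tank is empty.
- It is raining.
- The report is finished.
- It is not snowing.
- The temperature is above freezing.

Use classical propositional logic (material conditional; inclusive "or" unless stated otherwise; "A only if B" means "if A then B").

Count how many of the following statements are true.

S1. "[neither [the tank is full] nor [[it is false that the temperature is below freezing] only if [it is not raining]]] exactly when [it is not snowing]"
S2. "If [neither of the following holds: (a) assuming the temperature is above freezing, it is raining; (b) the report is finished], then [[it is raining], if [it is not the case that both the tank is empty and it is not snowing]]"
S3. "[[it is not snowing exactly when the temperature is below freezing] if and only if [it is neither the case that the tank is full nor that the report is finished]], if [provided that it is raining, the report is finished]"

3

Let P = "the tank is full" (F), U = "the temperature is below freezing" (F), Q = "it is raining" (T), S = "it is snowing" (F), R = "the report is finished" (T).

S1: In symbols: (P nor (~U -> ~Q)) <-> ~S

~U = ~F = T
~Q = ~T = F
~U -> ~Q = T -> F = F
P nor (~U -> ~Q) = F nor F = T
~S = ~F = T
(P nor (~U -> ~Q)) <-> ~S = T <-> T = T
So S1 is true.

S2: Parsed as ((~U -> Q) nor R) -> ((~P nand ~S) -> Q)

~U = ~F = T
~U -> Q = T -> T = T
(~U -> Q) nor R = T nor T = F
~P = ~F = T
~S = ~F = T
~P nand ~S = T nand T = F
(~P nand ~S) -> Q = F -> T = T
((~U -> Q) nor R) -> ((~P nand ~S) -> Q) = F -> T = T
So S2 is true.

S3: In symbols: (Q -> R) -> ((~S <-> U) <-> (P nor R))

Q -> R = T -> T = T
~S = ~F = T
~S <-> U = T <-> F = F
P nor R = F nor T = F
(~S <-> U) <-> (P nor R) = F <-> F = T
(Q -> R) -> ((~S <-> U) <-> (P nor R)) = T -> T = T
So S3 is true.

Count: 3.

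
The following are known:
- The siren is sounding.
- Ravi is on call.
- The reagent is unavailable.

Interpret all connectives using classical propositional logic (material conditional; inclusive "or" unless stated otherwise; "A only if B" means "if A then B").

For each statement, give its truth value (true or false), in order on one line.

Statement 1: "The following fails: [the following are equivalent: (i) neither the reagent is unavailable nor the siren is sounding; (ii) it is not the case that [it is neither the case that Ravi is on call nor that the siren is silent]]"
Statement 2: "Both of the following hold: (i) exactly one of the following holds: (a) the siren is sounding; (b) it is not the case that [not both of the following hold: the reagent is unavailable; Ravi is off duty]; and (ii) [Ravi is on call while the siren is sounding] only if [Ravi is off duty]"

Statement 1 True / Statement 2 False

Let R = "the reagent is available" (F), P = "the siren is sounding" (T), Q = "Ravi is on call" (T).

Statement 1: Parsed as ¬((¬R ↓ P) ↔ ¬(Q ↓ ¬P))

¬R = ¬F = T
¬R ↓ P = T ↓ T = F
¬P = ¬T = F
Q ↓ ¬P = T ↓ F = F
¬(Q ↓ ¬P) = ¬F = T
(¬R ↓ P) ↔ ¬(Q ↓ ¬P) = F ↔ T = F
¬((¬R ↓ P) ↔ ¬(Q ↓ ¬P)) = ¬F = T
So Statement 1 is true.

Statement 2: This is (P ⊕ ¬(¬R ↑ ¬Q)) ∧ ((Q ∧ P) → ¬Q).

¬R = ¬F = T
¬Q = ¬T = F
¬R ↑ ¬Q = T ↑ F = T
¬(¬R ↑ ¬Q) = ¬T = F
P ⊕ ¬(¬R ↑ ¬Q) = T ⊕ F = T
Q ∧ P = T ∧ T = T
¬Q = ¬T = F
(Q ∧ P) → ¬Q = T → F = F
(P ⊕ ¬(¬R ↑ ¬Q)) ∧ ((Q ∧ P) → ¬Q) = T ∧ F = F
So Statement 2 is false.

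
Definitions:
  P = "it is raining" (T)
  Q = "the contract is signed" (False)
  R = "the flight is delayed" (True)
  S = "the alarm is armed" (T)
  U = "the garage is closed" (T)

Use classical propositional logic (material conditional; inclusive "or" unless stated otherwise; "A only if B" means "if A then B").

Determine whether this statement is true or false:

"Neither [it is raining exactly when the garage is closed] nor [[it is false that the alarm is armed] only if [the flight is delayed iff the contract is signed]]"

false

Values: P=T, U=T, S=T, R=T, Q=F.
Formalization: (P <-> U) nor (~S -> (R <-> Q))

P <-> U = T <-> T = T
~S = ~T = F
R <-> Q = T <-> F = F
~S -> (R <-> Q) = F -> F = T
(P <-> U) nor (~S -> (R <-> Q)) = T nor T = F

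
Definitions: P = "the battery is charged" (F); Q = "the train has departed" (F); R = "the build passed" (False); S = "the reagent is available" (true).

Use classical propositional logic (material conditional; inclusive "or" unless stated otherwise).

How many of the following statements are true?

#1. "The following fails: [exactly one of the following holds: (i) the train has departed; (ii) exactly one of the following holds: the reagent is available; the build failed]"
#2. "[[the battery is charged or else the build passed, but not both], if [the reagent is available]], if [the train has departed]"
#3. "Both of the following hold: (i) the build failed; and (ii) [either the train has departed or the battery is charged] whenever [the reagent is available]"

2

#1: Formalization: ¬(Q ⊕ (S ⊕ ¬R))

¬R = ¬F = T
S ⊕ ¬R = T ⊕ T = F
Q ⊕ (S ⊕ ¬R) = F ⊕ F = F
¬(Q ⊕ (S ⊕ ¬R)) = ¬F = T
Thus #1 is true.

#2: Parsed as Q → (S → (P ⊕ R))

P ⊕ R = F ⊕ F = F
S → (P ⊕ R) = T → F = F
Q → (S → (P ⊕ R)) = F → F = T
Thus #2 is true.

#3: Parsed as ¬R ∧ (S → (Q ∨ P))

¬R = ¬F = T
Q ∨ P = F ∨ F = F
S → (Q ∨ P) = T → F = F
¬R ∧ (S → (Q ∨ P)) = T ∧ F = F
Hence #3 is false.

Count: 2.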